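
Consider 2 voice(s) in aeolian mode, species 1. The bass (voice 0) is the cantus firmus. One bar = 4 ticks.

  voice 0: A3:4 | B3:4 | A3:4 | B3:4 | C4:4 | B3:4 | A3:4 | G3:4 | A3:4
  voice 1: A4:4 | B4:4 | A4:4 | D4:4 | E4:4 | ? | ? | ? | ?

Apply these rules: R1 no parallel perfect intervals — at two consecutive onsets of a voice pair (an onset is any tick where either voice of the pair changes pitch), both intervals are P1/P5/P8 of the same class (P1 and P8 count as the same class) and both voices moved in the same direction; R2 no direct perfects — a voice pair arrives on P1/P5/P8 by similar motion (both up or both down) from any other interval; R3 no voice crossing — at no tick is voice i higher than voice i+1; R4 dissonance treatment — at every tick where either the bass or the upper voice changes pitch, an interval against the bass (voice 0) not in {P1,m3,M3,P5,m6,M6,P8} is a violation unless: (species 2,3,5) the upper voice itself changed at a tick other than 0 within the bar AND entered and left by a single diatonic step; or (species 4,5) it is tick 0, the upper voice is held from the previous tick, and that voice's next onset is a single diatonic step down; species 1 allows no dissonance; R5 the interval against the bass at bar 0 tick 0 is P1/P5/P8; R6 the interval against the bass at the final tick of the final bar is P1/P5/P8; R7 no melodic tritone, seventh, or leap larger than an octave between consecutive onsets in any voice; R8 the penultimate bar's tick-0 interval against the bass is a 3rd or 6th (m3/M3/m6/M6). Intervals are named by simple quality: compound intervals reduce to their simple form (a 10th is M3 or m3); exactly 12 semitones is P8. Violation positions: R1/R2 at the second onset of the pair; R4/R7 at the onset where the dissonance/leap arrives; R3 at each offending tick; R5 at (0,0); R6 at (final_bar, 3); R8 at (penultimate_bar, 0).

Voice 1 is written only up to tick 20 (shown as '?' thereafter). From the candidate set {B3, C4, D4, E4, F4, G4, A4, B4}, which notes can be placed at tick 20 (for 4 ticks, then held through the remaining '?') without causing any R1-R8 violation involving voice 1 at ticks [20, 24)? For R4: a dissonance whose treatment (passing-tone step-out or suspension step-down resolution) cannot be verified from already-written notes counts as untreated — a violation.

B3: violates R2
C4: violates R4
D4: legal
E4: violates R4
F4: violates R4
G4: legal
A4: violates R4
B4: legal

{B4, D4, G4}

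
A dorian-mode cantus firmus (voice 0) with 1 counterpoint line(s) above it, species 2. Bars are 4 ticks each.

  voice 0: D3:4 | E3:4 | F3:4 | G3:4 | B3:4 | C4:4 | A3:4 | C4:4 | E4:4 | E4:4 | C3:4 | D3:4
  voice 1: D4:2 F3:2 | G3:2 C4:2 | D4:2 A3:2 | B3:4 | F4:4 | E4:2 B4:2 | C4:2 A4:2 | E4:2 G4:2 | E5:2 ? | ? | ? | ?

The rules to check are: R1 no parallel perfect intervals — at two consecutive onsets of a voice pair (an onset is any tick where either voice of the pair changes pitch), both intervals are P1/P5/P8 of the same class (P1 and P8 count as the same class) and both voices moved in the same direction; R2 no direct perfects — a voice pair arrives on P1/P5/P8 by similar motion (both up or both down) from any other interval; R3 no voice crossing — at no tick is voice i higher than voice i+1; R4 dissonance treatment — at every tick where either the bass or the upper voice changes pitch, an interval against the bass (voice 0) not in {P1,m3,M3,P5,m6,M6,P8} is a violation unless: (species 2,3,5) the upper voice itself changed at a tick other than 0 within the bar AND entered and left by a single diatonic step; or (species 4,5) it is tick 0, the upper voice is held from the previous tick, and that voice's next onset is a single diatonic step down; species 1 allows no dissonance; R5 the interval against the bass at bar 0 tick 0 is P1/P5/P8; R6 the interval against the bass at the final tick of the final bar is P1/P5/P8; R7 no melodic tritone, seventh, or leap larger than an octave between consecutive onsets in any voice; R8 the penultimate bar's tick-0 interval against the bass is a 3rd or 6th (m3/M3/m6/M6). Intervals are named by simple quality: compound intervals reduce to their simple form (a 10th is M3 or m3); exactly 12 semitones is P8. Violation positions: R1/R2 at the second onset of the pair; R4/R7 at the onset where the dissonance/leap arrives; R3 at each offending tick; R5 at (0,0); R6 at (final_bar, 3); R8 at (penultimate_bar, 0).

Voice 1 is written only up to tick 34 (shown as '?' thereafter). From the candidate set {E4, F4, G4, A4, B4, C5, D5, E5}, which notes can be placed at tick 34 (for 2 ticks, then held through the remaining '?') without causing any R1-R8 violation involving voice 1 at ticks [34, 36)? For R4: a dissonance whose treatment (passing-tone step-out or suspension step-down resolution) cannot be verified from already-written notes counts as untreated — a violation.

E4: legal
F4: violates R4,R7
G4: legal
A4: violates R4
B4: legal
C5: legal
D5: violates R4
E5: legal

{B4, C5, E4, E5, G4}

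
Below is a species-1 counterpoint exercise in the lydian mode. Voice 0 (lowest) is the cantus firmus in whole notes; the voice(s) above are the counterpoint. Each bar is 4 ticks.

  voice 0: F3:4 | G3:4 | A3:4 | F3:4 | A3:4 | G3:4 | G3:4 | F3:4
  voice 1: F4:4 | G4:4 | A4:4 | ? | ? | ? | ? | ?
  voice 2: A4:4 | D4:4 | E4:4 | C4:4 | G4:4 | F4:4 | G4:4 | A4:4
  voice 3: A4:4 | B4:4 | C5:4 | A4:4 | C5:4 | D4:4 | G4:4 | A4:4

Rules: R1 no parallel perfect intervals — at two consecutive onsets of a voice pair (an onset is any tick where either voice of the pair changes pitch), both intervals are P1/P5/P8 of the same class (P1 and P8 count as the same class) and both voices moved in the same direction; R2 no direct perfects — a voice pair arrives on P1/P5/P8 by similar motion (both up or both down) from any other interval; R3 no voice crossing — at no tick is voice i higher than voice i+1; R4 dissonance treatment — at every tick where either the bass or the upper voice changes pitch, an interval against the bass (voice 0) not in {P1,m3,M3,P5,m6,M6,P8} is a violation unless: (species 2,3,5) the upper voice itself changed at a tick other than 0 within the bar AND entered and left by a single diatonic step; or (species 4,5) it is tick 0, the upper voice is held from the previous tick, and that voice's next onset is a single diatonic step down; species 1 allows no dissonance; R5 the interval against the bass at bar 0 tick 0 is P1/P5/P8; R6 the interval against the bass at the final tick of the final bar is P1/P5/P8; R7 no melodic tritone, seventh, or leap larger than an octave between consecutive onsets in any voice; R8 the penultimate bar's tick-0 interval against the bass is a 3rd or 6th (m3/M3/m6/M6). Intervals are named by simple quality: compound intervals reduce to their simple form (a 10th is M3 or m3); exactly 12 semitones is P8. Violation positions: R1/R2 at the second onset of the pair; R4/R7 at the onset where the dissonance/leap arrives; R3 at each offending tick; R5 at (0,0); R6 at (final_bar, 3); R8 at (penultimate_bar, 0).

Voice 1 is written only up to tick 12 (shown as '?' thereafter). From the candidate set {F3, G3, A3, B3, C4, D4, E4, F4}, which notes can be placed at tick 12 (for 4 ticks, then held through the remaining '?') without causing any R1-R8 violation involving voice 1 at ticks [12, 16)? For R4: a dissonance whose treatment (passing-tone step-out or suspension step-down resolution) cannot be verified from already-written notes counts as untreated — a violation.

{}

F3: violates R1,R2,R7
G3: violates R4,R7
A3: violates R2
B3: violates R4,R7
C4: violates R2
D4: violates R2,R3
E4: violates R3,R4
F4: violates R1,R3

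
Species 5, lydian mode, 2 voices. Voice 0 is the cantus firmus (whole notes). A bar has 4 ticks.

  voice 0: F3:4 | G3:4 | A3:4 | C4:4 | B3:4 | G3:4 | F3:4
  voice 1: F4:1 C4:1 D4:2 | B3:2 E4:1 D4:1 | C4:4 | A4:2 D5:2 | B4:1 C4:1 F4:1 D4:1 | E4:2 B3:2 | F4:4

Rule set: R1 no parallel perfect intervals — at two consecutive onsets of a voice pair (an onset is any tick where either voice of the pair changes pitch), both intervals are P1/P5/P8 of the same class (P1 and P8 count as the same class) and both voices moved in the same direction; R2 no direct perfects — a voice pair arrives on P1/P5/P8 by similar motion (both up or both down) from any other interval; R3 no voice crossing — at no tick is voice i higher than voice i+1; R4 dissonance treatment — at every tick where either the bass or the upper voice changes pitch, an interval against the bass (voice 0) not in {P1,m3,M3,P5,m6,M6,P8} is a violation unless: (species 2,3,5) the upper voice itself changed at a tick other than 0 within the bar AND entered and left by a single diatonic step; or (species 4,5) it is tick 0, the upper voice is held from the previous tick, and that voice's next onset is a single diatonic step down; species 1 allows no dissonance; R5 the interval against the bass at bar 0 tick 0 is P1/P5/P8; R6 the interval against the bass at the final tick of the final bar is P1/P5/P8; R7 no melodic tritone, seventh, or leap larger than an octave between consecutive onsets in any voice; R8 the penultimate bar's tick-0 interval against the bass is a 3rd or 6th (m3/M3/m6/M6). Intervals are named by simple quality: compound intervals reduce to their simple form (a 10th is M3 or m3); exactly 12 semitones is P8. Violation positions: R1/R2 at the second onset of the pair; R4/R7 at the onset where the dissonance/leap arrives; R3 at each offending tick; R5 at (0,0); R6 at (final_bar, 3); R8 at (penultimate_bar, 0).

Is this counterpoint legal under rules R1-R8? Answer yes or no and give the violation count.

bar 0: v0=F3 v1=F4 (P8)
bar 1: v0=G3 v1=B3 (M3)
bar 2: v0=A3 v1=C4 (m3)
bar 3: v0=C4 v1=A4 (M6)
bar 4: v0=B3 v1=B4 (P8)
bar 5: v0=G3 v1=E4 (M6)
bar 6: v0=F3 v1=F4 (P8)
  R4 @ bar3.2: C4/D5 M2 untreated
  R2 @ bar4.0: C4/D5 M2 -> B3/B4 P8 similar
  R4 @ bar4.1: B3/C4 m2 untreated
  R7 @ bar4.1: B4->C4 leap 11st
  R4 @ bar4.2: B3/F4 TT untreated
  R7 @ bar6.0: B3->F4 leap 6st

No (6 violations)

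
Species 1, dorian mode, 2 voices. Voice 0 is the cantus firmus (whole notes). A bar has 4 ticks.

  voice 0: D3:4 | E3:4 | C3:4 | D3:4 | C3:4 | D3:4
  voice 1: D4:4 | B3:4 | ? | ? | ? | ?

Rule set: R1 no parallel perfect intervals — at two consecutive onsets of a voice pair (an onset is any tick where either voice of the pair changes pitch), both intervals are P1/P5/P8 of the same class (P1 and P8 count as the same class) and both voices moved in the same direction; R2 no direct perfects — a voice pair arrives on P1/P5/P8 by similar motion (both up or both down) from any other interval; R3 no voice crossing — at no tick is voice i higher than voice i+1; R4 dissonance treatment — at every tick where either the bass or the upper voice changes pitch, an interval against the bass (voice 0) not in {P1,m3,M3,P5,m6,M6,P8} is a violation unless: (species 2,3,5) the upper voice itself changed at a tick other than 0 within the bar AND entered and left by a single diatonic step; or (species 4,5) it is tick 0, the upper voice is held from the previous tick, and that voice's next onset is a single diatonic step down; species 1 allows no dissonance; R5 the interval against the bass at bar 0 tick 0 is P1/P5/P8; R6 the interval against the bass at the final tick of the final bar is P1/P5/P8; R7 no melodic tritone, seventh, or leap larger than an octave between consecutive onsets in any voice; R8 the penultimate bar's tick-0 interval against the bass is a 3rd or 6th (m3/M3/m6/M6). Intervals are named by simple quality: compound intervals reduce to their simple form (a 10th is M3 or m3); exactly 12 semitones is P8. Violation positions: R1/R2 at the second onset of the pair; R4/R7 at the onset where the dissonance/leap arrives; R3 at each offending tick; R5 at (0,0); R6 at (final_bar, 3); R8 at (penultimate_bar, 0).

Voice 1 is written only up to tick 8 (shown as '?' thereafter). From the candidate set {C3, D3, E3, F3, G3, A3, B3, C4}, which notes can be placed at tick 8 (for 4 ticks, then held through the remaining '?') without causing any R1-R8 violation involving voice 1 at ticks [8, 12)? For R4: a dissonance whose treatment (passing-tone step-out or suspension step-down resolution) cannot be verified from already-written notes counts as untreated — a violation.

{A3, C4, E3}

C3: violates R2,R7
D3: violates R4
E3: legal
F3: violates R4,R7
G3: violates R1
A3: legal
B3: violates R4
C4: legal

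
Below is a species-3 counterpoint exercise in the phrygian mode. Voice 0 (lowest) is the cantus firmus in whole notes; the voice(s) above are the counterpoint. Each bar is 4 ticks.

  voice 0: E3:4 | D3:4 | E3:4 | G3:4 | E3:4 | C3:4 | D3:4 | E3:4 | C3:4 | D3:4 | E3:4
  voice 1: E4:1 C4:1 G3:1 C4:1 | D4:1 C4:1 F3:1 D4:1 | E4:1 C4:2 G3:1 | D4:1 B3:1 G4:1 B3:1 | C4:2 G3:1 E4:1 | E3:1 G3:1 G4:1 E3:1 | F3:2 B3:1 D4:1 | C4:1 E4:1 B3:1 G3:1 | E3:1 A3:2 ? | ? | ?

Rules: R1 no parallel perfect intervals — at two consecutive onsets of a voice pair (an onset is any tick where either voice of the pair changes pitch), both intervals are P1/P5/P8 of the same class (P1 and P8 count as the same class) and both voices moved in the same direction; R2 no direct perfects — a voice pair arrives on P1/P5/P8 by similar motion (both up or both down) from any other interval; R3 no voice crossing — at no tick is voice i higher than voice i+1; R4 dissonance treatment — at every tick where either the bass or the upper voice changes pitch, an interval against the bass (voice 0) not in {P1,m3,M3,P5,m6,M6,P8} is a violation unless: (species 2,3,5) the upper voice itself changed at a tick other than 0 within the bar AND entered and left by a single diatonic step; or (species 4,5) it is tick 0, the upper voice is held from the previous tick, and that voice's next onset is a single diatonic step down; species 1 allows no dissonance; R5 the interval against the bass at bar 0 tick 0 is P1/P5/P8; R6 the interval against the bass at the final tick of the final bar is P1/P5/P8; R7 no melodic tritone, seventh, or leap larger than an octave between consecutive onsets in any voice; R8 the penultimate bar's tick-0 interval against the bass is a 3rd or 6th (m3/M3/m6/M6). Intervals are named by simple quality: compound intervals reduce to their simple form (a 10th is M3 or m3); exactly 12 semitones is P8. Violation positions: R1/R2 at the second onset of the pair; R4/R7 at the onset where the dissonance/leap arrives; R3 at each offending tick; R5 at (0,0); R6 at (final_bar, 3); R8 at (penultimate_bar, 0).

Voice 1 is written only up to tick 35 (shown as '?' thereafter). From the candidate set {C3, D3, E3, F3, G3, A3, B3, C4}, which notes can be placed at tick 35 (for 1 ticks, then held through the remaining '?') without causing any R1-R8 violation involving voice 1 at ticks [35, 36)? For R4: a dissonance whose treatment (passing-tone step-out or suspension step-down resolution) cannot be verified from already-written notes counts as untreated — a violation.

C3: legal
D3: violates R4
E3: legal
F3: violates R4
G3: legal
A3: legal
B3: violates R4
C4: legal

{A3, C3, C4, E3, G3}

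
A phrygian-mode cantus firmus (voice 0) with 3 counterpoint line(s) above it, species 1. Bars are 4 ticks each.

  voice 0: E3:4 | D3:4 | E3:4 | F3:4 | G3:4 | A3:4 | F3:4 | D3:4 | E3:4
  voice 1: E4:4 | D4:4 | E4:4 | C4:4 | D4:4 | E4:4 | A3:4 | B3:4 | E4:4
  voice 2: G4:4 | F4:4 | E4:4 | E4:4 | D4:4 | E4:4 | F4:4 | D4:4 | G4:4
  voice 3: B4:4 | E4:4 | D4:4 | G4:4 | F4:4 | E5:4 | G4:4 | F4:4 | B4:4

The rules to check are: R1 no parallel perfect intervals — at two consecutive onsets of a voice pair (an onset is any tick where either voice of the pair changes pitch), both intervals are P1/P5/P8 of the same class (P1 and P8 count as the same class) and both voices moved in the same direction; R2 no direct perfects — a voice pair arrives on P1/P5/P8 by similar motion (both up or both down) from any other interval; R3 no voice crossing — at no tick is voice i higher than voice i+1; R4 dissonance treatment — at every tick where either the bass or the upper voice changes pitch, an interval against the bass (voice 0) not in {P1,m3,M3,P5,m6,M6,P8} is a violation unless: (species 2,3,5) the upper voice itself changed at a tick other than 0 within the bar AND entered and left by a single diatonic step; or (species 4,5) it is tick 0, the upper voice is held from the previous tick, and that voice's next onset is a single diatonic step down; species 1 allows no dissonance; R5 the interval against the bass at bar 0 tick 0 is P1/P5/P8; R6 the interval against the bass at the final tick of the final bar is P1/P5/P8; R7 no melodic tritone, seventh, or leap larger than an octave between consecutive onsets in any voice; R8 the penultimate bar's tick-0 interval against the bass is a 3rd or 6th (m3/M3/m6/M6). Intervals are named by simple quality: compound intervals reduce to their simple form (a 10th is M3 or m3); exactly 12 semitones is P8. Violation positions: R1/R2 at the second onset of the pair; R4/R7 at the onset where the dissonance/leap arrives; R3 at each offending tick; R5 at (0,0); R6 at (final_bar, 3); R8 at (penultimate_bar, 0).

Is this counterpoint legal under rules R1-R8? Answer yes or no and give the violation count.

No (32 violations)

bar 0: v0=E3 v1=E4 v2=G4 v3=B4 (P5)
bar 1: v0=D3 v1=D4 v2=F4 v3=E4 (M2)
bar 2: v0=E3 v1=E4 v2=E4 v3=D4 (m7)
bar 3: v0=F3 v1=C4 v2=E4 v3=G4 (M2)
bar 4: v0=G3 v1=D4 v2=D4 v3=F4 (m7)
bar 5: v0=A3 v1=E4 v2=E4 v3=E5 (P5)
bar 6: v0=F3 v1=A3 v2=F4 v3=G4 (M2)
bar 7: v0=D3 v1=B3 v2=D4 v3=F4 (m3)
bar 8: v0=E3 v1=E4 v2=G4 v3=B4 (P5)
  R5 @ bar0.0: opens on m3
  R1 @ bar1.0: E3/E4 P8 -> D3/D4 P8 similar
  R3 @ bar1.0: F4 above E4
  R4 @ bar1.0: D3/E4 M2 untreated
  R3 @ bar1.1: F4 above E4
  R3 @ bar1.2: F4 above E4
  R3 @ bar1.3: F4 above E4
  R1 @ bar2.0: D3/D4 P8 -> E3/E4 P8 similar
  R3 @ bar2.0: E4 above D4
  R4 @ bar2.0: E3/D4 m7 untreated
  R3 @ bar2.1: E4 above D4
  R3 @ bar2.2: E4 above D4
  R3 @ bar2.3: E4 above D4
  R4 @ bar3.0: F3/E4 M7 untreated
  R4 @ bar3.0: F3/G4 M2 untreated
  R1 @ bar4.0: F3/C4 P5 -> G3/D4 P5 similar
  R4 @ bar4.0: G3/F4 m7 untreated
  R1 @ bar5.0: G3/D4 P5 -> A3/E4 P5 similar
  R1 @ bar5.0: G3/D4 P5 -> A3/E4 P5 similar
  R1 @ bar5.0: D4/D4 P1 -> E4/E4 P1 similar
  R2 @ bar5.0: G3/F4 m7 -> A3/E5 P5 similar
  R2 @ bar5.0: D4/F4 m3 -> E4/E5 P8 similar
  R2 @ bar5.0: D4/F4 m3 -> E4/E5 P8 similar
  R7 @ bar5.0: F4->E5 leap 11st
  R4 @ bar6.0: F3/G4 M2 untreated
  R1 @ bar7.0: F3/F4 P8 -> D3/D4 P8 similar
  R8 @ bar7.0: penult P8 not 3rd/6th
  R2 @ bar8.0: D3/B3 M6 -> E3/E4 P8 similar
  R2 @ bar8.0: D3/F4 m3 -> E3/B4 P5 similar
  R2 @ bar8.0: B3/F4 TT -> E4/B4 P5 similar
  R7 @ bar8.0: F4->B4 leap 6st
  R6 @ bar8.3: closes on m3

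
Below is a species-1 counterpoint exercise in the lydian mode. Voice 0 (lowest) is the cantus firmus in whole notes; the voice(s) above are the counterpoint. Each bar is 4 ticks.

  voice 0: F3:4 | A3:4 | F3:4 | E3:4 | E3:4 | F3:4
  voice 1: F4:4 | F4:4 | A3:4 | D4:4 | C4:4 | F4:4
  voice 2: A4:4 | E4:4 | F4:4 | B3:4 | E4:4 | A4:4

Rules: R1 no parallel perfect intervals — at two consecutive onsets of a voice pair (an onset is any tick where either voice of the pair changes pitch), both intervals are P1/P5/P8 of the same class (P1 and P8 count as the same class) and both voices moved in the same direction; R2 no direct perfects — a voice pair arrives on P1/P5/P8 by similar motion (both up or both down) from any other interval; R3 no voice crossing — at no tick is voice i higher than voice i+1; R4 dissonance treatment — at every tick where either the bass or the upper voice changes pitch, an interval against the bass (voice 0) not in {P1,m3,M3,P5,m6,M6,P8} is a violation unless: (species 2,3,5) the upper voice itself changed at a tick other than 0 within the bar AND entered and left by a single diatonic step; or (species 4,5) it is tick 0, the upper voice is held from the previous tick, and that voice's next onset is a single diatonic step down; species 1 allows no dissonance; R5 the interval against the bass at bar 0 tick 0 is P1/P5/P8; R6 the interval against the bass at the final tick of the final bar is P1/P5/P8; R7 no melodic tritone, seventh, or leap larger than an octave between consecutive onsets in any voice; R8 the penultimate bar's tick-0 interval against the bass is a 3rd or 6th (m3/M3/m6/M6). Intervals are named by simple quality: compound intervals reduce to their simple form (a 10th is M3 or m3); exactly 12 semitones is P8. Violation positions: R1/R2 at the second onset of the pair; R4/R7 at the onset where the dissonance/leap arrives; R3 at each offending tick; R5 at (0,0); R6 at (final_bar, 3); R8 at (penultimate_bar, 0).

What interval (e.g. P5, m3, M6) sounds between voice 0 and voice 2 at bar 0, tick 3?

voice 0=F3 voice 2=A4 -> M3

M3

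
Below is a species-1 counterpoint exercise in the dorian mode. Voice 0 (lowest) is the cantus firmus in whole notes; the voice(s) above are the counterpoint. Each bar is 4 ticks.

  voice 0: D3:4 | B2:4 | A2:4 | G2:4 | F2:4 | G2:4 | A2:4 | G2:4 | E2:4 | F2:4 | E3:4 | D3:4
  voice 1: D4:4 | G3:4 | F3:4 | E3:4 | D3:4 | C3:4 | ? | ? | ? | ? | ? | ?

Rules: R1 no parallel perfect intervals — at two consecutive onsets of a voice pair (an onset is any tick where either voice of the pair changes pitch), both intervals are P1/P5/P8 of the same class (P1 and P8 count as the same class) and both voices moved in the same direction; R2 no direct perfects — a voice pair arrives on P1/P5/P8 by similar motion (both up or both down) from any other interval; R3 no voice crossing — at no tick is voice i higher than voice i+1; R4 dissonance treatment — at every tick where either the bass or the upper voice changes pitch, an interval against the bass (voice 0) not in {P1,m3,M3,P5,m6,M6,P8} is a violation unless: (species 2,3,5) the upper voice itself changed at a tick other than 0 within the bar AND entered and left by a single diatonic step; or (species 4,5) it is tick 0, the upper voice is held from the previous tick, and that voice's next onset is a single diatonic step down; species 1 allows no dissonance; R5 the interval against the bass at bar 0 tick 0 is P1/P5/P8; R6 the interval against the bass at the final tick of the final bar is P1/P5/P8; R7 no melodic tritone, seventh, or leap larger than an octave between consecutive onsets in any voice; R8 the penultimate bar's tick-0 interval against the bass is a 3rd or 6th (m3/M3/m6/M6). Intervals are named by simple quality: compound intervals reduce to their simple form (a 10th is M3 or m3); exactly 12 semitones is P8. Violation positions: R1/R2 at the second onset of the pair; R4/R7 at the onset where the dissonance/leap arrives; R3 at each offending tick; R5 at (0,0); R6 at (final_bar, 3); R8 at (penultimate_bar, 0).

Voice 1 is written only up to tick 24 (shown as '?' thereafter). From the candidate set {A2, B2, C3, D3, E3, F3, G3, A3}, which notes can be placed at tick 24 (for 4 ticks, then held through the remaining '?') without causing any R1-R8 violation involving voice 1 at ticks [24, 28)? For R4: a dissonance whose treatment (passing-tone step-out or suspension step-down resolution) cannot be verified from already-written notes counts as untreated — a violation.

{A2, C3, F3}

A2: legal
B2: violates R4
C3: legal
D3: violates R4
E3: violates R2
F3: legal
G3: violates R4
A3: violates R2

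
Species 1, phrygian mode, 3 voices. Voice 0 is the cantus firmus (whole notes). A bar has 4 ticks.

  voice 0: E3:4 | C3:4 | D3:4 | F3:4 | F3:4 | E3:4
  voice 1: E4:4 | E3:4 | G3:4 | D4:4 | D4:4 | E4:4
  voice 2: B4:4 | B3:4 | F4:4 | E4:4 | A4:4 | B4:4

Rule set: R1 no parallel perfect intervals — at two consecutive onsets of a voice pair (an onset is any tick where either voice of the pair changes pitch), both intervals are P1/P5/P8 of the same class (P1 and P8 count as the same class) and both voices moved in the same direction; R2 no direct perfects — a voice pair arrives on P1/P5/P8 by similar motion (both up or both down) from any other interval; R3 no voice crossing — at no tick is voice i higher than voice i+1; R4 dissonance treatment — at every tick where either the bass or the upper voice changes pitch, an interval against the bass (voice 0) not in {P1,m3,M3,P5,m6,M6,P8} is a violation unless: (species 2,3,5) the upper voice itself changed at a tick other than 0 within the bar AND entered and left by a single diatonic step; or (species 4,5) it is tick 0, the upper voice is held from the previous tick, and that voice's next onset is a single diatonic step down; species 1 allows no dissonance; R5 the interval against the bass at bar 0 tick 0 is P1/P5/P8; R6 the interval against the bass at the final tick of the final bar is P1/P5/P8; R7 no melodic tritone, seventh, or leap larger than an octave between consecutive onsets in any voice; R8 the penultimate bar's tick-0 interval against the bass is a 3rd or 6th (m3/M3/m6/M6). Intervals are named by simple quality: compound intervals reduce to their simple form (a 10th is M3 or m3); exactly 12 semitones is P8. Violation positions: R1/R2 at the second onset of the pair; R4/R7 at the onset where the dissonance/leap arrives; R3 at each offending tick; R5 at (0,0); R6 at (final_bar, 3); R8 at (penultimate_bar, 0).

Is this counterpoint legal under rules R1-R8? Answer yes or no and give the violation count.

No (6 violations)

bar 0: v0=E3 v1=E4 v2=B4 (P5)
bar 1: v0=C3 v1=E3 v2=B3 (M7)
bar 2: v0=D3 v1=G3 v2=F4 (m3)
bar 3: v0=F3 v1=D4 v2=E4 (M7)
bar 4: v0=F3 v1=D4 v2=A4 (M3)
bar 5: v0=E3 v1=E4 v2=B4 (P5)
  R1 @ bar1.0: E4/B4 P5 -> E3/B3 P5 similar
  R4 @ bar1.0: C3/B3 M7 untreated
  R4 @ bar2.0: D3/G3 P4 untreated
  R7 @ bar2.0: B3->F4 leap 6st
  R4 @ bar3.0: F3/E4 M7 untreated
  R1 @ bar5.0: D4/A4 P5 -> E4/B4 P5 similar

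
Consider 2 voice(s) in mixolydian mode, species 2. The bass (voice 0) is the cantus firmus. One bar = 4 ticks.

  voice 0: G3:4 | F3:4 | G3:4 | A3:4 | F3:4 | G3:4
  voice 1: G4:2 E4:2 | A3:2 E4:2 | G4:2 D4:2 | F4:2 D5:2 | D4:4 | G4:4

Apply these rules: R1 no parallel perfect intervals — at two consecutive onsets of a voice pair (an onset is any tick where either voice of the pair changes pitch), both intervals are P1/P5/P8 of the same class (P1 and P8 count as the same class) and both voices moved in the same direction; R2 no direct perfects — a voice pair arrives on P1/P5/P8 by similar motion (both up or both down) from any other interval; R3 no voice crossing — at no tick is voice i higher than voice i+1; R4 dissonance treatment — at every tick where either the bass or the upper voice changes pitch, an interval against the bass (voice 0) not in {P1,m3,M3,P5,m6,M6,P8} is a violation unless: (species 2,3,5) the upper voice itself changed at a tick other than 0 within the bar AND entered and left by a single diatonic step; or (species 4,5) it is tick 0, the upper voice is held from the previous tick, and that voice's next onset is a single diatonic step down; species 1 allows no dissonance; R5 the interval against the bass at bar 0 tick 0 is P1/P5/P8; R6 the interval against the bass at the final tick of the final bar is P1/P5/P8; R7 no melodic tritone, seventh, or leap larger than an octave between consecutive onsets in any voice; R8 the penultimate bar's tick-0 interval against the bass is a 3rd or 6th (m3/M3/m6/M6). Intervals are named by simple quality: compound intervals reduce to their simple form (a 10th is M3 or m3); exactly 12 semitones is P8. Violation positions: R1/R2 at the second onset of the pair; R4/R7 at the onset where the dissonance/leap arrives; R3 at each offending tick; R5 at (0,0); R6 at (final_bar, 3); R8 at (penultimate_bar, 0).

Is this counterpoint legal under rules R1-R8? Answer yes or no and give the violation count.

bar 0: v0=G3 v1=G4 (P8)
bar 1: v0=F3 v1=A3 (M3)
bar 2: v0=G3 v1=G4 (P8)
bar 3: v0=A3 v1=F4 (m6)
bar 4: v0=F3 v1=D4 (M6)
bar 5: v0=G3 v1=G4 (P8)
  R4 @ bar1.2: F3/E4 M7 untreated
  R2 @ bar2.0: F3/E4 M7 -> G3/G4 P8 similar
  R4 @ bar3.2: A3/D5 P4 untreated
  R2 @ bar5.0: F3/D4 M6 -> G3/G4 P8 similar

No (4 violations)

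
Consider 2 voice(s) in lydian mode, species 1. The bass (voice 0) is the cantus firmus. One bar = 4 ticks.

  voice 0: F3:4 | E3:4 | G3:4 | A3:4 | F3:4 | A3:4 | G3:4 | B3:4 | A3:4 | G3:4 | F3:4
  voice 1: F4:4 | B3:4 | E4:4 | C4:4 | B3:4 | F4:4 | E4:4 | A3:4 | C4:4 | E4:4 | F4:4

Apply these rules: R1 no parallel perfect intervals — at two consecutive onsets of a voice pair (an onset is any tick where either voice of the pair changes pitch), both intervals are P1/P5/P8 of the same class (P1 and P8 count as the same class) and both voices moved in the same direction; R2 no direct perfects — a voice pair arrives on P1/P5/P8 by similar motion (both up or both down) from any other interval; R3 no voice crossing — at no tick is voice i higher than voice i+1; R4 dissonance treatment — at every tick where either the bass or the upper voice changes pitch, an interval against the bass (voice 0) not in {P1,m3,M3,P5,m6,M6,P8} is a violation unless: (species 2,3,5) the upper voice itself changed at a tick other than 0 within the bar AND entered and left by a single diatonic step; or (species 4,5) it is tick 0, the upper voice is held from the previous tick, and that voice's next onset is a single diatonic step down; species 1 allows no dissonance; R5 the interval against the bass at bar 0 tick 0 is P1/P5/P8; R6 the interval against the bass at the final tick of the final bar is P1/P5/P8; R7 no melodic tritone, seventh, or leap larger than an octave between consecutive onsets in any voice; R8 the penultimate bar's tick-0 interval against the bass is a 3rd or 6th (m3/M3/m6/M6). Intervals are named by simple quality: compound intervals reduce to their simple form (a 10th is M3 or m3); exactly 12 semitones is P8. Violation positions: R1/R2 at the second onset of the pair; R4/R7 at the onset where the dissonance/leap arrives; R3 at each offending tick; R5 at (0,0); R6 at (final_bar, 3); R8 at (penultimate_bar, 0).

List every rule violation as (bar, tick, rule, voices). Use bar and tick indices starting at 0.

bar 0: v0=F3 v1=F4 downbeat P8
bar 1: v0=E3 v1=B3 downbeat P5
bar 2: v0=G3 v1=E4 downbeat M6
bar 3: v0=A3 v1=C4 downbeat m3
bar 4: v0=F3 v1=B3 downbeat TT
bar 5: v0=A3 v1=F4 downbeat m6
bar 6: v0=G3 v1=E4 downbeat M6
bar 7: v0=B3 v1=A3 downbeat M2
bar 8: v0=A3 v1=C4 downbeat m3
bar 9: v0=G3 v1=E4 downbeat M6
bar 10: v0=F3 v1=F4 downbeat P8
  -> R2 @ bar 1 tick 0 v(0, 1): F3/F4 P8 -> E3/B3 P5 similar
  -> R7 @ bar 1 tick 0 v(1,): F4->B3 leap 6st
  -> R4 @ bar 4 tick 0 v(0, 1): F3/B3 TT untreated
  -> R7 @ bar 5 tick 0 v(1,): B3->F4 leap 6st
  -> R3 @ bar 7 tick 0 v(0, 1): B3 above A3
  -> R4 @ bar 7 tick 0 v(0, 1): B3/A3 M2 untreated
  -> R3 @ bar 7 tick 1 v(0, 1): B3 above A3
  -> R3 @ bar 7 tick 2 v(0, 1): B3 above A3
  -> R3 @ bar 7 tick 3 v(0, 1): B3 above A3

(1, 0, R2, (0, 1))
(1, 0, R7, (1,))
(4, 0, R4, (0, 1))
(5, 0, R7, (1,))
(7, 0, R3, (0, 1))
(7, 0, R4, (0, 1))
(7, 1, R3, (0, 1))
(7, 2, R3, (0, 1))
(7, 3, R3, (0, 1))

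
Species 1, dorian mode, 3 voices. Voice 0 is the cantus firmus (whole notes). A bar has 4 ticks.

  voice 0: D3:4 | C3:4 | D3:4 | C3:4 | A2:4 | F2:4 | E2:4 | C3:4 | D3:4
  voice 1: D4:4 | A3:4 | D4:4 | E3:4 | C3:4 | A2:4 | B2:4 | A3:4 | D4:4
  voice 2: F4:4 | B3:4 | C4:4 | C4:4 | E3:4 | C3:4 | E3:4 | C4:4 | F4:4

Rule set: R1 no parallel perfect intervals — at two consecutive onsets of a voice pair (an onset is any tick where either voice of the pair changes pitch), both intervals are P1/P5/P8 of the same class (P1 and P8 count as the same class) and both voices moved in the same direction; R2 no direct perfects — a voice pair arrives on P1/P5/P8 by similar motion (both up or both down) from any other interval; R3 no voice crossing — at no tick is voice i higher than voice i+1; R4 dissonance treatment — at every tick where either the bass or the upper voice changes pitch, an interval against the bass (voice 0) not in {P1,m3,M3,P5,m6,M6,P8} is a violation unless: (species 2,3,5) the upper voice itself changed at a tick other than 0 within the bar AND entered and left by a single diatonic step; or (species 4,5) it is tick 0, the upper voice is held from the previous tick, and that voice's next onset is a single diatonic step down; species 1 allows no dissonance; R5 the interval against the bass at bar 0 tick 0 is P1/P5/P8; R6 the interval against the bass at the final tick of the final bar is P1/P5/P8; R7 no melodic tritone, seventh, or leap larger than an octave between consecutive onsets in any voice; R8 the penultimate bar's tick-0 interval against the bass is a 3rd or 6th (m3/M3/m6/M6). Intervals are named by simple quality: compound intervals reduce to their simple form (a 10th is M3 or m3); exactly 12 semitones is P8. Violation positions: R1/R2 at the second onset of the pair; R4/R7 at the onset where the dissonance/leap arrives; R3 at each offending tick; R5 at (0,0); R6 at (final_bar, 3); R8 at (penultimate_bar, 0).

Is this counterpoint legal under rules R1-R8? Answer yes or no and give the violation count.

No (17 violations)

bar 0: v0=D3 v1=D4 v2=F4 (m3)
bar 1: v0=C3 v1=A3 v2=B3 (M7)
bar 2: v0=D3 v1=D4 v2=C4 (m7)
bar 3: v0=C3 v1=E3 v2=C4 (P8)
bar 4: v0=A2 v1=C3 v2=E3 (P5)
bar 5: v0=F2 v1=A2 v2=C3 (P5)
bar 6: v0=E2 v1=B2 v2=E3 (P8)
bar 7: v0=C3 v1=A3 v2=C4 (P8)
bar 8: v0=D3 v1=D4 v2=F4 (m3)
  R5 @ bar0.0: opens on m3
  R4 @ bar1.0: C3/B3 M7 untreated
  R7 @ bar1.0: F4->B3 leap 6st
  R2 @ bar2.0: C3/A3 M6 -> D3/D4 P8 similar
  R3 @ bar2.0: D4 above C4
  R4 @ bar2.0: D3/C4 m7 untreated
  R3 @ bar2.1: D4 above C4
  R3 @ bar2.2: D4 above C4
  R3 @ bar2.3: D4 above C4
  R7 @ bar3.0: D4->E3 leap 10st
  R2 @ bar4.0: C3/C4 P8 -> A2/E3 P5 similar
  R1 @ bar5.0: A2/E3 P5 -> F2/C3 P5 similar
  R1 @ bar7.0: E2/E3 P8 -> C3/C4 P8 similar
  R7 @ bar7.0: B2->A3 leap 10st
  R8 @ bar7.0: penult P8 not 3rd/6th
  R2 @ bar8.0: C3/A3 M6 -> D3/D4 P8 similar
  R6 @ bar8.3: closes on m3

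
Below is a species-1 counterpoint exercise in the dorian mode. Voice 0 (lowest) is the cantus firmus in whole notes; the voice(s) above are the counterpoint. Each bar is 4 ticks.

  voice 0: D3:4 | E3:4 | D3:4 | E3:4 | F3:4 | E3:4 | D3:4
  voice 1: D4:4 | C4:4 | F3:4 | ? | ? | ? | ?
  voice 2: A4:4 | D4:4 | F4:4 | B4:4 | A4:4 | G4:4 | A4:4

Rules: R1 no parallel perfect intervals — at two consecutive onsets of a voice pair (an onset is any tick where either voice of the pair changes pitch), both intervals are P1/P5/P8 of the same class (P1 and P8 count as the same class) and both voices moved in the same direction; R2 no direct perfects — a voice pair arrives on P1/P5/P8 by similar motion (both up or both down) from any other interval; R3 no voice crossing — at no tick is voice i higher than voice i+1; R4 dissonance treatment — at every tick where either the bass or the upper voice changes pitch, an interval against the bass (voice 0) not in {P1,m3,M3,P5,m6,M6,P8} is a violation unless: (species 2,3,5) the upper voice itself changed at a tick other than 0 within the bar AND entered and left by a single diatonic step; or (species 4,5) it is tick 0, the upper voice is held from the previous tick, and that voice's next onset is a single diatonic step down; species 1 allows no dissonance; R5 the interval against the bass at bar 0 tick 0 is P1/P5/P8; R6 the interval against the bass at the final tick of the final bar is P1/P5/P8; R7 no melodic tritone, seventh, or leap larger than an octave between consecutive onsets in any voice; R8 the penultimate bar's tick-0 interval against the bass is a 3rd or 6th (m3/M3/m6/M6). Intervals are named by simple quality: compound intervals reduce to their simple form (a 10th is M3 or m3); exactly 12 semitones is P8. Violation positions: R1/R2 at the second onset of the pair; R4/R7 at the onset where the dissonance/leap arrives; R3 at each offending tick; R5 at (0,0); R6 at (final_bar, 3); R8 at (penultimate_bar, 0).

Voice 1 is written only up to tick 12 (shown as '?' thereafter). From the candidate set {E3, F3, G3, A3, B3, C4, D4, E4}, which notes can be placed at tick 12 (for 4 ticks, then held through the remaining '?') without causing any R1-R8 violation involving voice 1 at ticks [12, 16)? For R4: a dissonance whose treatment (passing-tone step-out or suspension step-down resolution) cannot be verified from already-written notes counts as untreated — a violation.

E3: legal
F3: violates R4
G3: legal
A3: violates R4
B3: violates R1,R2,R7
C4: legal
D4: violates R4
E4: violates R2,R7

{C4, E3, G3}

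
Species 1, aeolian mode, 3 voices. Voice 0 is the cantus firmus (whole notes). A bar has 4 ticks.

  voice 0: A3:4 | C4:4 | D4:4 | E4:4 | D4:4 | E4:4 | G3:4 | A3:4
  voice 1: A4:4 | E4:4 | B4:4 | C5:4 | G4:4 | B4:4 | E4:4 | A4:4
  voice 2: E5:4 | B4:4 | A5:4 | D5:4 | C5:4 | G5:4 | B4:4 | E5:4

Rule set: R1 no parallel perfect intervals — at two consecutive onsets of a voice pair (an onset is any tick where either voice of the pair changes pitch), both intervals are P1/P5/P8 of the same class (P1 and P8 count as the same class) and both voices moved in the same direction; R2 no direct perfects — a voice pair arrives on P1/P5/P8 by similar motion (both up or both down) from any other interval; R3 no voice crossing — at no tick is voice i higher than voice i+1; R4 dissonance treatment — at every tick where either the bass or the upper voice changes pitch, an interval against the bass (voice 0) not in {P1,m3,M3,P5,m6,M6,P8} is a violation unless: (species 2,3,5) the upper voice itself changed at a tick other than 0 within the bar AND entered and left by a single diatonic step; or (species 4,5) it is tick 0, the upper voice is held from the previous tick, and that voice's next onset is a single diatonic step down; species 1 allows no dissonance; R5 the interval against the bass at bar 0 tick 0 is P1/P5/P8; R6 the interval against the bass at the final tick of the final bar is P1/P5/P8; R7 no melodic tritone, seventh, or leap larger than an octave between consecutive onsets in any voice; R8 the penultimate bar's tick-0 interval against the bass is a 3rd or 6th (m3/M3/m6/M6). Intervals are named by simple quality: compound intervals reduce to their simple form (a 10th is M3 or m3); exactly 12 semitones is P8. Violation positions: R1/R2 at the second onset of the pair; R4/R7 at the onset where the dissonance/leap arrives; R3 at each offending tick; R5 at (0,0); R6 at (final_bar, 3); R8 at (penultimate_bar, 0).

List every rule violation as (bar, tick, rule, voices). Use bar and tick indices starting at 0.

(1, 0, R1, (1, 2))
(1, 0, R4, (0, 2))
(2, 0, R2, (0, 2))
(2, 0, R7, (2,))
(3, 0, R4, (0, 2))
(4, 0, R4, (0, 1))
(4, 0, R4, (0, 2))
(5, 0, R2, (0, 1))
(6, 0, R2, (1, 2))
(7, 0, R1, (1, 2))
(7, 0, R2, (0, 1))
(7, 0, R2, (0, 2))

bar 0: v0=A3 v1=A4 v2=E5 downbeat P5
bar 1: v0=C4 v1=E4 v2=B4 downbeat M7
bar 2: v0=D4 v1=B4 v2=A5 downbeat P5
bar 3: v0=E4 v1=C5 v2=D5 downbeat m7
bar 4: v0=D4 v1=G4 v2=C5 downbeat m7
bar 5: v0=E4 v1=B4 v2=G5 downbeat m3
bar 6: v0=G3 v1=E4 v2=B4 downbeat M3
bar 7: v0=A3 v1=A4 v2=E5 downbeat P5
  -> R1 @ bar 1 tick 0 v(1, 2): A4/E5 P5 -> E4/B4 P5 similar
  -> R4 @ bar 1 tick 0 v(0, 2): C4/B4 M7 untreated
  -> R2 @ bar 2 tick 0 v(0, 2): C4/B4 M7 -> D4/A5 P5 similar
  -> R7 @ bar 2 tick 0 v(2,): B4->A5 leap 10st
  -> R4 @ bar 3 tick 0 v(0, 2): E4/D5 m7 untreated
  -> R4 @ bar 4 tick 0 v(0, 1): D4/G4 P4 untreated
  -> R4 @ bar 4 tick 0 v(0, 2): D4/C5 m7 untreated
  -> R2 @ bar 5 tick 0 v(0, 1): D4/G4 P4 -> E4/B4 P5 similar
  -> R2 @ bar 6 tick 0 v(1, 2): B4/G5 m6 -> E4/B4 P5 similar
  -> R1 @ bar 7 tick 0 v(1, 2): E4/B4 P5 -> A4/E5 P5 similar
  -> R2 @ bar 7 tick 0 v(0, 1): G3/E4 M6 -> A3/A4 P8 similar
  -> R2 @ bar 7 tick 0 v(0, 2): G3/B4 M3 -> A3/E5 P5 similar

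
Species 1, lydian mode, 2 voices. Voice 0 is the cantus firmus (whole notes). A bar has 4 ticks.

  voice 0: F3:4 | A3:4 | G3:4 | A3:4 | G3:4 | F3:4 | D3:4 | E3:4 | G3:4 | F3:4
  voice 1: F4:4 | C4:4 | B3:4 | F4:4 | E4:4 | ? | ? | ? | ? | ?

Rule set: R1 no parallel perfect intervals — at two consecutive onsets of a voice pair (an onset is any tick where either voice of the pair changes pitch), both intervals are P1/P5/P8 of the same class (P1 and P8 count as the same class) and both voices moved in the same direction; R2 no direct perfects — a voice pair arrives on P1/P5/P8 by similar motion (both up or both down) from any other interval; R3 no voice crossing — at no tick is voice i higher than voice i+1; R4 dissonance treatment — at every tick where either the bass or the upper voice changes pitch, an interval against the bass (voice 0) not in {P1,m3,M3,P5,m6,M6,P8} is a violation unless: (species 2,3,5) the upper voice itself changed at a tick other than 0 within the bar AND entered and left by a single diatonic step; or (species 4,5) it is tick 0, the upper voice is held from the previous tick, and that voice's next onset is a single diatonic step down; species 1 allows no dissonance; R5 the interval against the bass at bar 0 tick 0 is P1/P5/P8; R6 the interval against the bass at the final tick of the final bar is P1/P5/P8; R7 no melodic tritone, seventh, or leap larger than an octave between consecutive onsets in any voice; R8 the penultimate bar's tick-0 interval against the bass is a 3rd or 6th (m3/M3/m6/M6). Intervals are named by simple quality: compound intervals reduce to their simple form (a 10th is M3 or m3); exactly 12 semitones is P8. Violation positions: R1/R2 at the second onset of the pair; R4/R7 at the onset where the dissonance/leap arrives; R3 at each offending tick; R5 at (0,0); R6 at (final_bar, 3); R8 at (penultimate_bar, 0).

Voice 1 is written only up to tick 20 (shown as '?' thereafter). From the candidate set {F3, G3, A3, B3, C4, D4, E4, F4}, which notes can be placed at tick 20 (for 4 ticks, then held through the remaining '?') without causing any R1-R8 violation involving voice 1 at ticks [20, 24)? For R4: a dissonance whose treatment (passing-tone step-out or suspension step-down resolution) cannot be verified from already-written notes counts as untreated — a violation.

F3: violates R2,R7
G3: violates R4
A3: legal
B3: violates R4
C4: violates R2
D4: legal
E4: violates R4
F4: legal

{A3, D4, F4}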